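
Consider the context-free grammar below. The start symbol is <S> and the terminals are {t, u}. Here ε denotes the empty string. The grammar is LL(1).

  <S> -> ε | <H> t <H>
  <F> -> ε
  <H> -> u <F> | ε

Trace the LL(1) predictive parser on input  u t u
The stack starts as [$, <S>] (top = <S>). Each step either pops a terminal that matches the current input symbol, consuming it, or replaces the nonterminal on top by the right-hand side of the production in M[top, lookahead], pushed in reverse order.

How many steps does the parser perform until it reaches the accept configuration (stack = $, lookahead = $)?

     Stack          Input    Action
  1  $ <S>          u t u $  expand <S> -> <H> t <H>
  2  $ <H> t <H>    u t u $  expand <H> -> u <F>
  3  $ <H> t <F> u  u t u $  match u
  4  $ <H> t <F>    t u $    expand <F> -> ε
  5  $ <H> t        t u $    match t
  6  $ <H>          u $      expand <H> -> u <F>
  7  $ <F> u        u $      match u
  8  $ <F>          $        expand <F> -> ε
Accept reached after 8 steps.

8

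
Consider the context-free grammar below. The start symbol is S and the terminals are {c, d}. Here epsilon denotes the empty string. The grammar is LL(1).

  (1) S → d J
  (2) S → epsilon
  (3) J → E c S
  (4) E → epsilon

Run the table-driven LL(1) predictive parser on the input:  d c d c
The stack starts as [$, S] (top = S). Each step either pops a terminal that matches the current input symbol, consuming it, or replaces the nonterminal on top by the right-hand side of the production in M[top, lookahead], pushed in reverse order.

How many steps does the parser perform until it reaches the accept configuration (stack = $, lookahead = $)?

11

      Stack    Input      Action
   1  $ S      d c d c $  expand S → d J
   2  $ J d    d c d c $  match d
   3  $ J      c d c $    expand J → E c S
   4  $ S c E  c d c $    expand E → epsilon
   5  $ S c    c d c $    match c
   6  $ S      d c $      expand S → d J
   7  $ J d    d c $      match d
   8  $ J      c $        expand J → E c S
   9  $ S c E  c $        expand E → epsilon
  10  $ S c    c $        match c
  11  $ S      $          expand S → epsilon
Accept reached after 11 steps.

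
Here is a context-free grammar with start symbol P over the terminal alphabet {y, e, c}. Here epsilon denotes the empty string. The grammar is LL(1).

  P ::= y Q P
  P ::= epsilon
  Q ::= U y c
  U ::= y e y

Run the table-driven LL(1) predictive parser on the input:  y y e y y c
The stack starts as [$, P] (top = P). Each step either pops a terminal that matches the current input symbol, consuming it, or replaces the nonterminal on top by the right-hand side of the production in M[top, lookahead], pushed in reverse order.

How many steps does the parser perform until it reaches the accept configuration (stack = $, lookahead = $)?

10

      Stack          Input          Action
   1  $ P            y y e y y c $  expand P ::= y Q P
   2  $ P Q y        y y e y y c $  match y
   3  $ P Q          y e y y c $    expand Q ::= U y c
   4  $ P c y U      y e y y c $    expand U ::= y e y
   5  $ P c y y e y  y e y y c $    match y
   6  $ P c y y e    e y y c $      match e
   7  $ P c y y      y y c $        match y
   8  $ P c y        y c $          match y
   9  $ P c          c $            match c
  10  $ P            $              expand P ::= epsilon
Accept reached after 10 steps.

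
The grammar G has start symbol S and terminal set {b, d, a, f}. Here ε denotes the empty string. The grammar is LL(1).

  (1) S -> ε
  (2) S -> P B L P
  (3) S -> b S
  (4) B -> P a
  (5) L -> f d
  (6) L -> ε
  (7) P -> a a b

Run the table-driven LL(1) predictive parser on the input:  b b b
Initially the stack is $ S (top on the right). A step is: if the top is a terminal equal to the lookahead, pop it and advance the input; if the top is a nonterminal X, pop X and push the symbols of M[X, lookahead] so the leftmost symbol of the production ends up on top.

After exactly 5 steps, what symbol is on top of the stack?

b

     Stack  Input    Action
  1  $ S    b b b $  expand S -> b S
  2  $ S b  b b b $  match b
  3  $ S    b b $    expand S -> b S
  4  $ S b  b b $    match b
  5  $ S    b $      expand S -> b S
Stack after step 5: $ S b (top = b).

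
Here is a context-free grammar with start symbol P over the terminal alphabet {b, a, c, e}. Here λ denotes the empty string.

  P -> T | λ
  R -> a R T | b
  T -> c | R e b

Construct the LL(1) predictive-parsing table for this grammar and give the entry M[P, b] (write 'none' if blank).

P -> T

FIRST(R): from R->a R T we get {a}; from R->b we get {b}. So FIRST(R) = {a, b}.
FIRST(T): from T->c we get {c}; from T->R e b we get {a, b}. So FIRST(T) = {a, b, c}.
FIRST(P): from P->T we get {a, b, c}; from P->λ we get {λ}. So FIRST(P) = {λ, a, b, c}.
FOLLOW(P) includes $ since P is the start symbol.
FOLLOW(P): P appears on no right-hand side. Thus FOLLOW(P) = {$}.
For P -> T: FIRST(T) = {a, b, c}, so it goes in M[P, t] for t ∈ {a, b, c}.
For P -> λ: FIRST(λ) = {λ}, so it goes in M[P, t] for t ∈ {}; since λ ∈ FIRST, also for every t ∈ FOLLOW(P) = {$}.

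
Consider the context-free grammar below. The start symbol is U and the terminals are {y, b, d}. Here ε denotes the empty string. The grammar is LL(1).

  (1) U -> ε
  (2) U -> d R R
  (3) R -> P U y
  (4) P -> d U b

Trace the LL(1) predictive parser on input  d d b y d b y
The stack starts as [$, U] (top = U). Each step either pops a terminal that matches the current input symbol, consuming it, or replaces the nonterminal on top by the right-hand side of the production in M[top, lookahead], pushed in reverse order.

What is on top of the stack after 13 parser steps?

b

      Stack          Input            Action
   1  $ U            d d b y d b y $  expand U -> d R R
   2  $ R R d        d d b y d b y $  match d
   3  $ R R          d b y d b y $    expand R -> P U y
   4  $ R y U P      d b y d b y $    expand P -> d U b
   5  $ R y U b U d  d b y d b y $    match d
   6  $ R y U b U    b y d b y $      expand U -> ε
   7  $ R y U b      b y d b y $      match b
   8  $ R y U        y d b y $        expand U -> ε
   9  $ R y          y d b y $        match y
  10  $ R            d b y $          expand R -> P U y
  11  $ y U P        d b y $          expand P -> d U b
  12  $ y U b U d    d b y $          match d
  13  $ y U b U      b y $            expand U -> ε
Stack after step 13: $ y U b (top = b).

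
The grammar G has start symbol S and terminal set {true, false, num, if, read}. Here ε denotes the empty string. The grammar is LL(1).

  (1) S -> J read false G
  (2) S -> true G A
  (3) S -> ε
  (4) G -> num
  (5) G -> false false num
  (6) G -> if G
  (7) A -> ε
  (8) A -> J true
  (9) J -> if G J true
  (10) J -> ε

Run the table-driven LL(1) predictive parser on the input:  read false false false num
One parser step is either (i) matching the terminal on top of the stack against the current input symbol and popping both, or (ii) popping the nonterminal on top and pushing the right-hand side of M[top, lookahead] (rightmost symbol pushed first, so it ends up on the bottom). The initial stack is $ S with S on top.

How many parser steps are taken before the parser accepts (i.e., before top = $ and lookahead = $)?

step 1: stack=$ S  input=read false false false num $  — expand S -> J read false G
step 2: stack=$ G false read J  input=read false false false num $  — expand J -> ε
step 3: stack=$ G false read  input=read false false false num $  — match read
step 4: stack=$ G false  input=false false false num $  — match false
step 5: stack=$ G  input=false false num $  — expand G -> false false num
step 6: stack=$ num false false  input=false false num $  — match false
step 7: stack=$ num false  input=false num $  — match false
step 8: stack=$ num  input=num $  — match num
Accept reached after 8 steps.

8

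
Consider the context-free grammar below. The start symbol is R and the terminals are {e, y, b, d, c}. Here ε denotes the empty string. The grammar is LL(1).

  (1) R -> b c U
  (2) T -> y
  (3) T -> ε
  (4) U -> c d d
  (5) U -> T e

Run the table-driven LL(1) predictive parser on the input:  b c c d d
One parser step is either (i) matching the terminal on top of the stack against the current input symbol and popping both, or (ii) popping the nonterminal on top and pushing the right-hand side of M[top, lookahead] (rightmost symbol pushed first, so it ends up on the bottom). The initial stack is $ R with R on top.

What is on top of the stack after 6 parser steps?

d

     Stack    Input        Action
  1  $ R      b c c d d $  expand R -> b c U
  2  $ U c b  b c c d d $  match b
  3  $ U c    c c d d $    match c
  4  $ U      c d d $      expand U -> c d d
  5  $ d d c  c d d $      match c
  6  $ d d    d d $        match d
Stack after step 6: $ d (top = d).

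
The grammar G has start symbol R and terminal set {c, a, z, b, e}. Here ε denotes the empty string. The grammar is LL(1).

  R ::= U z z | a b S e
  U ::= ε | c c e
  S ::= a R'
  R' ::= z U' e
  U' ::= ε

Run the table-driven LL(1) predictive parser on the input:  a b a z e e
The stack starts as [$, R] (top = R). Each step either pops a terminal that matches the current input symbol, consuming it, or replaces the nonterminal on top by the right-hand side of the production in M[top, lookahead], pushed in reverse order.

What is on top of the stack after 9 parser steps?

     Stack       Input          Action
  1  $ R         a b a z e e $  expand R ::= a b S e
  2  $ e S b a   a b a z e e $  match a
  3  $ e S b     b a z e e $    match b
  4  $ e S       a z e e $      expand S ::= a R'
  5  $ e R' a    a z e e $      match a
  6  $ e R'      z e e $        expand R' ::= z U' e
  7  $ e e U' z  z e e $        match z
  8  $ e e U'    e e $          expand U' ::= ε
  9  $ e e       e e $          match e
Stack after step 9: $ e (top = e).

e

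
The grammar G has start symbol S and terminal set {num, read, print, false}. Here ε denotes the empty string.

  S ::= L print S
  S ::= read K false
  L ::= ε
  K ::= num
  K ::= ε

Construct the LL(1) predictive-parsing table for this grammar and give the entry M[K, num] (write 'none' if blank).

K ::= num

FIRST(L): from L::=ε we get {ε}. So FIRST(L) = {ε}.
FIRST(K): from K::=num we get {num}; from K::=ε we get {ε}. So FIRST(K) = {ε, num}.
FIRST(S): from S::=L print S we get {print}; from S::=read K false we get {read}. So FIRST(S) = {print, read}.
FOLLOW(S) includes $ since S is the start symbol.
FOLLOW(K): in S::=read K false, K is followed by false with FIRST {false}. Thus FOLLOW(K) = {false}.
For K ::= num: FIRST(num) = {num}, so it goes in M[K, t] for t ∈ {num}.
For K ::= ε: FIRST(ε) = {ε}, so it goes in M[K, t] for t ∈ {}; since ε ∈ FIRST, also for every t ∈ FOLLOW(K) = {false}.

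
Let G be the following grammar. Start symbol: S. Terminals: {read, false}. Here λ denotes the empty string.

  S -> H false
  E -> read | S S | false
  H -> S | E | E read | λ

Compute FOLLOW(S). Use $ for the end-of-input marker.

FIRST(S): from S->H false we get {false, read}. So FIRST(S) = {false, read}.
FIRST(E): from E->read we get {read}; from E->S S we get {false, read}; from E->false we get {false}. So FIRST(E) = {false, read}.
FIRST(H): from H->S we get {false, read}; from H->E we get {false, read}; from H->E read we get {false, read}; from H->λ we get {λ}. So FIRST(H) = {λ, false, read}.
FOLLOW(S) includes $ since S is the start symbol.
FOLLOW(H): in S->H false, H is followed by false with FIRST {false}. Thus FOLLOW(H) = {false}.
FOLLOW(E): in H->E, the suffix after E is empty, so FOLLOW(E) ⊇ FOLLOW(H) = {false}; in H->E read, E is followed by read with FIRST {read}. Thus FOLLOW(E) = {false, read}.
FOLLOW(S): in E->S S (occurrence 1), S is followed by S with FIRST {false, read}; in E->S S (occurrence 2), the suffix after S is empty, so FOLLOW(S) ⊇ FOLLOW(E) = {false, read}; in H->S, the suffix after S is empty, so FOLLOW(S) ⊇ FOLLOW(H) = {false}. Thus FOLLOW(S) = {$, false, read}.

{$, false, read}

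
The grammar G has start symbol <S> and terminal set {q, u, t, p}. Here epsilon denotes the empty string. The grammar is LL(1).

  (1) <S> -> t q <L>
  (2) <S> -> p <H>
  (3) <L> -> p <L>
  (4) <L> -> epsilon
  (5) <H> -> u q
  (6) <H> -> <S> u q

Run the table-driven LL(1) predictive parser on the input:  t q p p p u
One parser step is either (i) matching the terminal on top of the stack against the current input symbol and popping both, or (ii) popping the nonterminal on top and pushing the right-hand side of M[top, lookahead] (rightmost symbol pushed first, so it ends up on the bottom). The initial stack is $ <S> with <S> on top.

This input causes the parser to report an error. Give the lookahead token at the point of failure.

u

step 1: stack=$ <S>  input=t q p p p u $  — expand <S> -> t q <L>
step 2: stack=$ <L> q t  input=t q p p p u $  — match t
step 3: stack=$ <L> q  input=q p p p u $  — match q
step 4: stack=$ <L>  input=p p p u $  — expand <L> -> p <L>
step 5: stack=$ <L> p  input=p p p u $  — match p
step 6: stack=$ <L>  input=p p u $  — expand <L> -> p <L>
step 7: stack=$ <L> p  input=p p u $  — match p
step 8: stack=$ <L>  input=p u $  — expand <L> -> p <L>
step 9: stack=$ <L> p  input=p u $  — match p
step 10: stack=$ <L>  input=u $  — expand <L> -> epsilon
step 11: stack=$  input=u $  — error: stack empty but input remains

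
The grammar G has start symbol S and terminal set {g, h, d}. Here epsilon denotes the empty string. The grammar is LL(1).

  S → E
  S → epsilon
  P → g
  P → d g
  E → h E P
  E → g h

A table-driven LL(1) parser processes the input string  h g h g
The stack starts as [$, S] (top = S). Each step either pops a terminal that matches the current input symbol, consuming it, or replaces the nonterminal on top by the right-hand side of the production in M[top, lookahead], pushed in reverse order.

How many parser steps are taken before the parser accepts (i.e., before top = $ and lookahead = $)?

step 1: stack=$ S  input=h g h g $  — expand S → E
step 2: stack=$ E  input=h g h g $  — expand E → h E P
step 3: stack=$ P E h  input=h g h g $  — match h
step 4: stack=$ P E  input=g h g $  — expand E → g h
step 5: stack=$ P h g  input=g h g $  — match g
step 6: stack=$ P h  input=h g $  — match h
step 7: stack=$ P  input=g $  — expand P → g
step 8: stack=$ g  input=g $  — match g
Accept reached after 8 steps.

8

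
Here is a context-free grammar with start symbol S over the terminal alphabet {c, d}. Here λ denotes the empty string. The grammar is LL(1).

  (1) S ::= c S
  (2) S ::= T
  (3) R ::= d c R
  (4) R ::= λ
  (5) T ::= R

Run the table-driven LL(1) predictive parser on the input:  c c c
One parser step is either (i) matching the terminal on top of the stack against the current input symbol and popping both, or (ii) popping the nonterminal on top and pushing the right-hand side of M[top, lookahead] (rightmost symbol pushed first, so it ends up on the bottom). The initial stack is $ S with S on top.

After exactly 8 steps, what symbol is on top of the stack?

step 1: stack=$ S  input=c c c $  — expand S ::= c S
step 2: stack=$ S c  input=c c c $  — match c
step 3: stack=$ S  input=c c $  — expand S ::= c S
step 4: stack=$ S c  input=c c $  — match c
step 5: stack=$ S  input=c $  — expand S ::= c S
step 6: stack=$ S c  input=c $  — match c
step 7: stack=$ S  input=$  — expand S ::= T
step 8: stack=$ T  input=$  — expand T ::= R
Stack after step 8: $ R (top = R).

R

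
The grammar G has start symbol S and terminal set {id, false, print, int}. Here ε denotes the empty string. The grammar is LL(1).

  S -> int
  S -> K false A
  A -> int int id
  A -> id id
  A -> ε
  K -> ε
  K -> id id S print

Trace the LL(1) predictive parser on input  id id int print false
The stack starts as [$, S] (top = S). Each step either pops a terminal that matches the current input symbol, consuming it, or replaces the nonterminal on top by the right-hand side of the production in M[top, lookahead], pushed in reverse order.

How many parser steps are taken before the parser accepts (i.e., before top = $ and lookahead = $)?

9

     Stack                    Input                    Action
  1  $ S                      id id int print false $  expand S -> K false A
  2  $ A false K              id id int print false $  expand K -> id id S print
  3  $ A false print S id id  id id int print false $  match id
  4  $ A false print S id     id int print false $     match id
  5  $ A false print S        int print false $        expand S -> int
  6  $ A false print int      int print false $        match int
  7  $ A false print          print false $            match print
  8  $ A false                false $                  match false
  9  $ A                      $                        expand A -> ε
Accept reached after 9 steps.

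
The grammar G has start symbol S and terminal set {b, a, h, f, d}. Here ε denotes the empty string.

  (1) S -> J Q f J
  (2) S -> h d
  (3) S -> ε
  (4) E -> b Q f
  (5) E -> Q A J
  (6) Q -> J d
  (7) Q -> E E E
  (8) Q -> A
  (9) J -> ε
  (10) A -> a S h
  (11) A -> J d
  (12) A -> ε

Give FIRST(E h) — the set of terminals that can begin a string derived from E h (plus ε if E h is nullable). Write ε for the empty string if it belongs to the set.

{a, b, d, h}

FIRST(J) = {ε}
FIRST(A) = {ε, a, d}  (via J d)
FIRST(S) = {ε, a, b, d, f, h}  (via J Q f J)
FIRST(E) = {ε, a, b, d}  (via Q A J)
FIRST(Q) = {ε, a, b, d}  (via J d, E E E, A)
FIRST(E h): take FIRST of each symbol in turn, carrying on past any symbol whose FIRST contains ε; result {a, b, d, h}.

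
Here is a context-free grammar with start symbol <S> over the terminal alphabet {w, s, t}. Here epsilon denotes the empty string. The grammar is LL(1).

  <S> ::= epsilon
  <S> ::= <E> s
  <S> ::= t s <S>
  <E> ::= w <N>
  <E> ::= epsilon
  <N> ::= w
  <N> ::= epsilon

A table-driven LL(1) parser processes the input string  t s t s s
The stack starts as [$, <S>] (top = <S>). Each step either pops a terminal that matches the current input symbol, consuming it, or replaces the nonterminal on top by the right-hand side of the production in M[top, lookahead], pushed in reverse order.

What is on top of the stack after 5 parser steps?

s

step 1: stack=$ <S>  input=t s t s s $  — expand <S> ::= t s <S>
step 2: stack=$ <S> s t  input=t s t s s $  — match t
step 3: stack=$ <S> s  input=s t s s $  — match s
step 4: stack=$ <S>  input=t s s $  — expand <S> ::= t s <S>
step 5: stack=$ <S> s t  input=t s s $  — match t
Stack after step 5: $ <S> s (top = s).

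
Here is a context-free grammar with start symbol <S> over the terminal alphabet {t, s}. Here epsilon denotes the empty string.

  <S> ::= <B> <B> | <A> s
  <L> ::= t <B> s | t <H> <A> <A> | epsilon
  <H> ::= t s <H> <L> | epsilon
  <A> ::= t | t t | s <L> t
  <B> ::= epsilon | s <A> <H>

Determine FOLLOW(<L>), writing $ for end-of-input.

{$, s, t}

FIRST(<L>): from <L>::=t <B> s we get {t}; from <L>::=t <H> <A> <A> we get {t}; from <L>::=epsilon we get {epsilon}. So FIRST(<L>) = {epsilon, t}.
FIRST(<H>): from <H>::=t s <H> <L> we get {t}; from <H>::=epsilon we get {epsilon}. So FIRST(<H>) = {epsilon, t}.
FIRST(<A>): from <A>::=t we get {t}; from <A>::=t t we get {t}; from <A>::=s <L> t we get {s}. So FIRST(<A>) = {s, t}.
FIRST(<B>): from <B>::=epsilon we get {epsilon}; from <B>::=s <A> <H> we get {s}. So FIRST(<B>) = {epsilon, s}.
FIRST(<S>): from <S>::=<B> <B> we get {epsilon, s}; from <S>::=<A> s we get {s, t}. So FIRST(<S>) = {epsilon, s, t}.
FOLLOW(<S>) includes $ since <S> is the start symbol.
FOLLOW(<S>): <S> appears on no right-hand side. Thus FOLLOW(<S>) = {$}.
FOLLOW(<B>): in <S>::=<B> <B> (occurrence 1), <B> is followed by <B> with FIRST {epsilon, s}; in <S>::=<B> <B> (occurrence 1), the suffix after <B> is nullable, so FOLLOW(<B>) ⊇ FOLLOW(<S>) = {$}; in <S>::=<B> <B> (occurrence 2), the suffix after <B> is empty, so FOLLOW(<B>) ⊇ FOLLOW(<S>) = {$}; in <L>::=t <B> s, <B> is followed by s with FIRST {s}. Thus FOLLOW(<B>) = {$, s}.
FOLLOW(<H>): in <L>::=t <H> <A> <A>, <H> is followed by <A> <A> with FIRST {s, t}; in <H>::=t s <H> <L>, <H> is followed by <L> with FIRST {epsilon, t}; in <H>::=t s <H> <L>, the suffix after <H> is nullable (adds nothing new); in <B>::=s <A> <H>, the suffix after <H> is empty, so FOLLOW(<H>) ⊇ FOLLOW(<B>) = {$, s}. Thus FOLLOW(<H>) = {$, s, t}.
FOLLOW(<L>): in <H>::=t s <H> <L>, the suffix after <L> is empty, so FOLLOW(<L>) ⊇ FOLLOW(<H>) = {$, s, t}; in <A>::=s <L> t, <L> is followed by t with FIRST {t}. Thus FOLLOW(<L>) = {$, s, t}.
FOLLOW(<A>): in <S>::=<A> s, <A> is followed by s with FIRST {s}; in <L>::=t <H> <A> <A> (occurrence 1), <A> is followed by <A> with FIRST {s, t}; in <L>::=t <H> <A> <A> (occurrence 2), the suffix after <A> is empty, so FOLLOW(<A>) ⊇ FOLLOW(<L>) = {$, s, t}; in <B>::=s <A> <H>, <A> is followed by <H> with FIRST {epsilon, t}; in <B>::=s <A> <H>, the suffix after <A> is nullable, so FOLLOW(<A>) ⊇ FOLLOW(<B>) = {$, s}. Thus FOLLOW(<A>) = {$, s, t}.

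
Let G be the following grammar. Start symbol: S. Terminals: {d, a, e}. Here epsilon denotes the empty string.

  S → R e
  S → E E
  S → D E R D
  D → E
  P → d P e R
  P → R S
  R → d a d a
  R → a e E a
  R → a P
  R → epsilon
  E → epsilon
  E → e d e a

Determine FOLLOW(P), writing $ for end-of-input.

FIRST(R) = {epsilon, a, d}
FIRST(E) = {epsilon, e}
FIRST(D) = {epsilon, e}  (via E)
FIRST(S) = {epsilon, a, d, e}  (via R e, E E, D E R D)
FIRST(P) = {epsilon, a, d, e}  (via R S)
FOLLOW(S) includes $ since S is the start symbol.
FOLLOW(S): in P→R S, the suffix after S is empty, so FOLLOW(S) ⊇ FOLLOW(P) = {$, a, d, e}. Thus FOLLOW(S) = {$, a, d, e}.
FOLLOW(D): in S→D E R D (occurrence 1), D is followed by E R D with FIRST {epsilon, a, d, e}; in S→D E R D (occurrence 1), the suffix after D is nullable, so FOLLOW(D) ⊇ FOLLOW(S) = {$, a, d, e}; in S→D E R D (occurrence 2), the suffix after D is empty, so FOLLOW(D) ⊇ FOLLOW(S) = {$, a, d, e}. Thus FOLLOW(D) = {$, a, d, e}.
FOLLOW(E): in S→E E (occurrence 1), E is followed by E with FIRST {epsilon, e}; in S→E E (occurrence 1), the suffix after E is nullable, so FOLLOW(E) ⊇ FOLLOW(S) = {$, a, d, e}; in S→E E (occurrence 2), the suffix after E is empty, so FOLLOW(E) ⊇ FOLLOW(S) = {$, a, d, e}; in S→D E R D, E is followed by R D with FIRST {epsilon, a, d, e}; in S→D E R D, the suffix after E is nullable, so FOLLOW(E) ⊇ FOLLOW(S) = {$, a, d, e}; in D→E, the suffix after E is empty, so FOLLOW(E) ⊇ FOLLOW(D) = {$, a, d, e}; in R→a e E a, E is followed by a with FIRST {a}. Thus FOLLOW(E) = {$, a, d, e}.
FOLLOW(P): in P→d P e R, P is followed by e R with FIRST {e}; in R→a P, the suffix after P is empty, so FOLLOW(P) ⊇ FOLLOW(R) = {$, a, d, e}. Thus FOLLOW(P) = {$, a, d, e}.
FOLLOW(R): in S→R e, R is followed by e with FIRST {e}; in S→D E R D, R is followed by D with FIRST {epsilon, e}; in S→D E R D, the suffix after R is nullable, so FOLLOW(R) ⊇ FOLLOW(S) = {$, a, d, e}; in P→d P e R, the suffix after R is empty, so FOLLOW(R) ⊇ FOLLOW(P) = {$, a, d, e}; in P→R S, R is followed by S with FIRST {epsilon, a, d, e}; in P→R S, the suffix after R is nullable, so FOLLOW(R) ⊇ FOLLOW(P) = {$, a, d, e}. Thus FOLLOW(R) = {$, a, d, e}.

{$, a, d, e}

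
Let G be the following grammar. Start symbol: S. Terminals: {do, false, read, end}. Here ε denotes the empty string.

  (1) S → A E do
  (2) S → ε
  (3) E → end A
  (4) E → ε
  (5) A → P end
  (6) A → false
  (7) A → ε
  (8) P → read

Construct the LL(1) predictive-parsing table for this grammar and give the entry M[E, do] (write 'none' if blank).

FIRST(E): from E→end A we get {end}; from E→ε we get {ε}. So FIRST(E) = {ε, end}.
FIRST(P): from P→read we get {read}. So FIRST(P) = {read}.
FIRST(A): from A→P end we get {read}; from A→false we get {false}; from A→ε we get {ε}. So FIRST(A) = {ε, false, read}.
FIRST(S): from S→A E do we get {do, end, false, read}; from S→ε we get {ε}. So FIRST(S) = {ε, do, end, false, read}.
FOLLOW(S) includes $ since S is the start symbol.
FOLLOW(E): in S→A E do, E is followed by do with FIRST {do}. Thus FOLLOW(E) = {do}.
For E → end A: FIRST(end A) = {end}, so it goes in M[E, t] for t ∈ {end}.
For E → ε: FIRST(ε) = {ε}, so it goes in M[E, t] for t ∈ {}; since ε ∈ FIRST, also for every t ∈ FOLLOW(E) = {do}.

E → ε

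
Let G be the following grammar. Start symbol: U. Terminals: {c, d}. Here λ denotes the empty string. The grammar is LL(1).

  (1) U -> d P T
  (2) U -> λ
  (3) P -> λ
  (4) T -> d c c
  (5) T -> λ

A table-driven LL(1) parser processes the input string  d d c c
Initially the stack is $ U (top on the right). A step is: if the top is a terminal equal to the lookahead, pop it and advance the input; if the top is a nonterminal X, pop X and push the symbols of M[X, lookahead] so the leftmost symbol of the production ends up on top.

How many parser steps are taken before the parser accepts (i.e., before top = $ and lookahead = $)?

7

     Stack    Input      Action
  1  $ U      d d c c $  expand U -> d P T
  2  $ T P d  d d c c $  match d
  3  $ T P    d c c $    expand P -> λ
  4  $ T      d c c $    expand T -> d c c
  5  $ c c d  d c c $    match d
  6  $ c c    c c $      match c
  7  $ c      c $        match c
Accept reached after 7 steps.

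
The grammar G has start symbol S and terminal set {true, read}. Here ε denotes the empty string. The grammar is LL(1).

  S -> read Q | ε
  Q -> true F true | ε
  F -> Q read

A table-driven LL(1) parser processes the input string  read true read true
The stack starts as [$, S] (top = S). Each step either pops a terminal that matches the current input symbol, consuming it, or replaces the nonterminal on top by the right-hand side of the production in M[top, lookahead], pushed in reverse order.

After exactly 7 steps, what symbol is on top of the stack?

true

     Stack          Input                  Action
  1  $ S            read true read true $  expand S -> read Q
  2  $ Q read       read true read true $  match read
  3  $ Q            true read true $       expand Q -> true F true
  4  $ true F true  true read true $       match true
  5  $ true F       read true $            expand F -> Q read
  6  $ true read Q  read true $            expand Q -> ε
  7  $ true read    read true $            match read
Stack after step 7: $ true (top = true).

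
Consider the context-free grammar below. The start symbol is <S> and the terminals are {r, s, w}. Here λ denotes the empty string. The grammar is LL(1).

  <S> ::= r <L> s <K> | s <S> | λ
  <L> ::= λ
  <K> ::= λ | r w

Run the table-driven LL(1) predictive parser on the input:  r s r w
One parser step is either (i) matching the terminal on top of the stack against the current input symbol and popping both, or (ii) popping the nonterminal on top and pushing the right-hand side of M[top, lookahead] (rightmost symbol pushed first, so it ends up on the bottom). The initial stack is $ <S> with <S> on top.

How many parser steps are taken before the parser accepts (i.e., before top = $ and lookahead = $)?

7

     Stack          Input      Action
  1  $ <S>          r s r w $  expand <S> ::= r <L> s <K>
  2  $ <K> s <L> r  r s r w $  match r
  3  $ <K> s <L>    s r w $    expand <L> ::= λ
  4  $ <K> s        s r w $    match s
  5  $ <K>          r w $      expand <K> ::= r w
  6  $ w r          r w $      match r
  7  $ w            w $        match w
Accept reached after 7 steps.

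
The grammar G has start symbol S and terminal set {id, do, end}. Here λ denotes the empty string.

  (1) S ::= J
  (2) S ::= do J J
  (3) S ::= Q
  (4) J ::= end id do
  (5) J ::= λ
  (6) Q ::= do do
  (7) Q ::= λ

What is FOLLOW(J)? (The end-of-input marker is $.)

{$, end}

FIRST(J): from J::=end id do we get {end}; from J::=λ we get {λ}. So FIRST(J) = {λ, end}.
FIRST(Q): from Q::=do do we get {do}; from Q::=λ we get {λ}. So FIRST(Q) = {λ, do}.
FIRST(S): from S::=J we get {λ, end}; from S::=do J J we get {do}; from S::=Q we get {λ, do}. So FIRST(S) = {λ, do, end}.
FOLLOW(S) includes $ since S is the start symbol.
FOLLOW(S): S appears on no right-hand side. Thus FOLLOW(S) = {$}.
FOLLOW(J): in S::=J, the suffix after J is empty, so FOLLOW(J) ⊇ FOLLOW(S) = {$}; in S::=do J J (occurrence 1), J is followed by J with FIRST {λ, end}; in S::=do J J (occurrence 1), the suffix after J is nullable, so FOLLOW(J) ⊇ FOLLOW(S) = {$}; in S::=do J J (occurrence 2), the suffix after J is empty, so FOLLOW(J) ⊇ FOLLOW(S) = {$}. Thus FOLLOW(J) = {$, end}.
FOLLOW(Q): in S::=Q, the suffix after Q is empty, so FOLLOW(Q) ⊇ FOLLOW(S) = {$}. Thus FOLLOW(Q) = {$}.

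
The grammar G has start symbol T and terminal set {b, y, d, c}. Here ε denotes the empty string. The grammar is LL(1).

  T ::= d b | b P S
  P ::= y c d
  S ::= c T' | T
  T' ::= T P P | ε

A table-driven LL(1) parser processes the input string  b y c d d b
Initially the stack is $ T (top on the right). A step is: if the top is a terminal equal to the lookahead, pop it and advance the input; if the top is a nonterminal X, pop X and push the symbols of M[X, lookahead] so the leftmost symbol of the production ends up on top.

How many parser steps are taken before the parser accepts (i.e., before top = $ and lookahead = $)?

      Stack      Input          Action
   1  $ T        b y c d d b $  expand T ::= b P S
   2  $ S P b    b y c d d b $  match b
   3  $ S P      y c d d b $    expand P ::= y c d
   4  $ S d c y  y c d d b $    match y
   5  $ S d c    c d d b $      match c
   6  $ S d      d d b $        match d
   7  $ S        d b $          expand S ::= T
   8  $ T        d b $          expand T ::= d b
   9  $ b d      d b $          match d
  10  $ b        b $            match b
Accept reached after 10 steps.

10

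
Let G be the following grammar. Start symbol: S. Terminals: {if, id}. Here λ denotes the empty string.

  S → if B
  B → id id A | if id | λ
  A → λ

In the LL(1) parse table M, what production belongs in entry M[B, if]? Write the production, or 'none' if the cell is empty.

FIRST(S): from S→if B we get {if}. So FIRST(S) = {if}.
FIRST(B): from B→id id A we get {id}; from B→if id we get {if}; from B→λ we get {λ}. So FIRST(B) = {λ, id, if}.
FIRST(A): from A→λ we get {λ}. So FIRST(A) = {λ}.
FOLLOW(S) includes $ since S is the start symbol.
FOLLOW(S): S appears on no right-hand side. Thus FOLLOW(S) = {$}.
FOLLOW(B): in S→if B, the suffix after B is empty, so FOLLOW(B) ⊇ FOLLOW(S) = {$}. Thus FOLLOW(B) = {$}.
For B → id id A: FIRST(id id A) = {id}, so it goes in M[B, t] for t ∈ {id}.
For B → if id: FIRST(if id) = {if}, so it goes in M[B, t] for t ∈ {if}.
For B → λ: FIRST(λ) = {λ}, so it goes in M[B, t] for t ∈ {}; since λ ∈ FIRST, also for every t ∈ FOLLOW(B) = {$}.

B → if id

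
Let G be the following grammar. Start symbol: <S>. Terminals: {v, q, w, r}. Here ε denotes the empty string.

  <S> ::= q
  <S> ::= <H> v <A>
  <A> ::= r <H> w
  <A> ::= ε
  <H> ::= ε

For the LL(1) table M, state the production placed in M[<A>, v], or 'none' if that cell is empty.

FIRST(<A>): from <A>::=r <H> w we get {r}; from <A>::=ε we get {ε}. So FIRST(<A>) = {ε, r}.
FIRST(<H>): from <H>::=ε we get {ε}. So FIRST(<H>) = {ε}.
FIRST(<S>): from <S>::=q we get {q}; from <S>::=<H> v <A> we get {v}. So FIRST(<S>) = {q, v}.
FOLLOW(<S>) includes $ since <S> is the start symbol.
FOLLOW(<S>): <S> appears on no right-hand side. Thus FOLLOW(<S>) = {$}.
FOLLOW(<A>): in <S>::=<H> v <A>, the suffix after <A> is empty, so FOLLOW(<A>) ⊇ FOLLOW(<S>) = {$}. Thus FOLLOW(<A>) = {$}.
For <A> ::= r <H> w: FIRST(r <H> w) = {r}, so it goes in M[<A>, t] for t ∈ {r}.
For <A> ::= ε: FIRST(ε) = {ε}, so it goes in M[<A>, t] for t ∈ {}; since ε ∈ FIRST, also for every t ∈ FOLLOW(<A>) = {$}.
None of these place a production in M[<A>, v].

none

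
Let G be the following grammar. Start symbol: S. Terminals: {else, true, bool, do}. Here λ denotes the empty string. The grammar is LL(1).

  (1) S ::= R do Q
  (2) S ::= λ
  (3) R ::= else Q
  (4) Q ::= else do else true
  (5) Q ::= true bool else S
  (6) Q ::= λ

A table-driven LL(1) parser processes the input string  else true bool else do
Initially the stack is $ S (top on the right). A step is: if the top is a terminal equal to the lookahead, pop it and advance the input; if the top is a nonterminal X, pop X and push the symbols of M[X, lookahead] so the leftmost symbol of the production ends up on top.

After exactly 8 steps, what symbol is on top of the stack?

do

     Stack                    Input                     Action
  1  $ S                      else true bool else do $  expand S ::= R do Q
  2  $ Q do R                 else true bool else do $  expand R ::= else Q
  3  $ Q do Q else            else true bool else do $  match else
  4  $ Q do Q                 true bool else do $       expand Q ::= true bool else S
  5  $ Q do S else bool true  true bool else do $       match true
  6  $ Q do S else bool       bool else do $            match bool
  7  $ Q do S else            else do $                 match else
  8  $ Q do S                 do $                      expand S ::= λ
Stack after step 8: $ Q do (top = do).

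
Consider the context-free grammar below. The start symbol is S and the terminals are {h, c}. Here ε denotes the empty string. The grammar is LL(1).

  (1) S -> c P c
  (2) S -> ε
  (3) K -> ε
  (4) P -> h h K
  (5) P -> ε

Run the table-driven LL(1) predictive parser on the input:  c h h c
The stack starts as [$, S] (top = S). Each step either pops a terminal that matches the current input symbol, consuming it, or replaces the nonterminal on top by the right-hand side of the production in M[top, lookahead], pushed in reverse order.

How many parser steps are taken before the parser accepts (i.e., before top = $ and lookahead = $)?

7

step 1: stack=$ S  input=c h h c $  — expand S -> c P c
step 2: stack=$ c P c  input=c h h c $  — match c
step 3: stack=$ c P  input=h h c $  — expand P -> h h K
step 4: stack=$ c K h h  input=h h c $  — match h
step 5: stack=$ c K h  input=h c $  — match h
step 6: stack=$ c K  input=c $  — expand K -> ε
step 7: stack=$ c  input=c $  — match c
Accept reached after 7 steps.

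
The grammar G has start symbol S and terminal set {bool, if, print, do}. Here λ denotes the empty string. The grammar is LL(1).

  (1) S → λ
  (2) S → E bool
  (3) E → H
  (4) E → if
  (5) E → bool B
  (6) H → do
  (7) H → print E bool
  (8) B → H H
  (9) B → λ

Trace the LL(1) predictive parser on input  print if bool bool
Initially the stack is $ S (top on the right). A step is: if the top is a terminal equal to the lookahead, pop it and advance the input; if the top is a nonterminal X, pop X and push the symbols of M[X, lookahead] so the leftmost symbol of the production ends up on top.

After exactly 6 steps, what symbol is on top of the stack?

bool

     Stack                Input                 Action
  1  $ S                  print if bool bool $  expand S → E bool
  2  $ bool E             print if bool bool $  expand E → H
  3  $ bool H             print if bool bool $  expand H → print E bool
  4  $ bool bool E print  print if bool bool $  match print
  5  $ bool bool E        if bool bool $        expand E → if
  6  $ bool bool if       if bool bool $        match if
Stack after step 6: $ bool bool (top = bool).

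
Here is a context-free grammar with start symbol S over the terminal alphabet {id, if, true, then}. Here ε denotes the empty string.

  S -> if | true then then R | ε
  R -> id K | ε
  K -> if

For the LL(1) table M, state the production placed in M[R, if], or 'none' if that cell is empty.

FIRST(S) = {ε, if, true}
FIRST(R) = {ε, id}
FIRST(K) = {if}
FOLLOW(S) includes $ since S is the start symbol.
FOLLOW(S): S appears on no right-hand side. Thus FOLLOW(S) = {$}.
FOLLOW(R): in S->true then then R, the suffix after R is empty, so FOLLOW(R) ⊇ FOLLOW(S) = {$}. Thus FOLLOW(R) = {$}.
For R -> id K: FIRST(id K) = {id}, so it goes in M[R, t] for t ∈ {id}.
For R -> ε: FIRST(ε) = {ε}, so it goes in M[R, t] for t ∈ {}; since ε ∈ FIRST, also for every t ∈ FOLLOW(R) = {$}.
None of these place a production in M[R, if].

none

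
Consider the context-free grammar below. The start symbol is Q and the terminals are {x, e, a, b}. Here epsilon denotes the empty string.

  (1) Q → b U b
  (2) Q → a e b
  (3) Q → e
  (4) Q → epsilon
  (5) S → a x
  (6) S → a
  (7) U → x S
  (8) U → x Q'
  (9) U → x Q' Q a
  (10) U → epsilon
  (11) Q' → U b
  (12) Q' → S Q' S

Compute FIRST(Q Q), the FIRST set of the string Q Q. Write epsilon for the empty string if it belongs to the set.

{epsilon, a, b, e}

FIRST(Q) = {epsilon, a, b, e}
FIRST(S) = {a}
FIRST(U) = {epsilon, x}
FIRST(Q') = {a, b, x}  (via U b, S Q' S)
FIRST(Q Q): take FIRST of each symbol in turn, carrying on past any symbol whose FIRST contains epsilon; result {epsilon, a, b, e}.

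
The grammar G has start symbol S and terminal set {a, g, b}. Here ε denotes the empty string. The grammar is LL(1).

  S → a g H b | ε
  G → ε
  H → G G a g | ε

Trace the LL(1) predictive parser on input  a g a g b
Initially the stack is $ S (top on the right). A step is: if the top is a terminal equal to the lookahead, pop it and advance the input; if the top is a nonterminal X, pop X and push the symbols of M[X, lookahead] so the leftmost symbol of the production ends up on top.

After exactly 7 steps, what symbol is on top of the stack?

     Stack        Input        Action
  1  $ S          a g a g b $  expand S → a g H b
  2  $ b H g a    a g a g b $  match a
  3  $ b H g      g a g b $    match g
  4  $ b H        a g b $      expand H → G G a g
  5  $ b g a G G  a g b $      expand G → ε
  6  $ b g a G    a g b $      expand G → ε
  7  $ b g a      a g b $      match a
Stack after step 7: $ b g (top = g).

g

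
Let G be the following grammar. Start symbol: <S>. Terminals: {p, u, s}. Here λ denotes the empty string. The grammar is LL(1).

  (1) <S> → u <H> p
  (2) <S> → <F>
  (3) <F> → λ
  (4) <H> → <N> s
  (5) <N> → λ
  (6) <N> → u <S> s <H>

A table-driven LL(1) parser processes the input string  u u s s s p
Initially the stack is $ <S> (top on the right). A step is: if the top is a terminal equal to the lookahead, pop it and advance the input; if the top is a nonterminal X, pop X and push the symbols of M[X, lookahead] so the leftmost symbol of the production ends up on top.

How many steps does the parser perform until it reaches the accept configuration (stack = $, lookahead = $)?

step 1: stack=$ <S>  input=u u s s s p $  — expand <S> → u <H> p
step 2: stack=$ p <H> u  input=u u s s s p $  — match u
step 3: stack=$ p <H>  input=u s s s p $  — expand <H> → <N> s
step 4: stack=$ p s <N>  input=u s s s p $  — expand <N> → u <S> s <H>
step 5: stack=$ p s <H> s <S> u  input=u s s s p $  — match u
step 6: stack=$ p s <H> s <S>  input=s s s p $  — expand <S> → <F>
step 7: stack=$ p s <H> s <F>  input=s s s p $  — expand <F> → λ
step 8: stack=$ p s <H> s  input=s s s p $  — match s
step 9: stack=$ p s <H>  input=s s p $  — expand <H> → <N> s
step 10: stack=$ p s s <N>  input=s s p $  — expand <N> → λ
step 11: stack=$ p s s  input=s s p $  — match s
step 12: stack=$ p s  input=s p $  — match s
step 13: stack=$ p  input=p $  — match p
Accept reached after 13 steps.

13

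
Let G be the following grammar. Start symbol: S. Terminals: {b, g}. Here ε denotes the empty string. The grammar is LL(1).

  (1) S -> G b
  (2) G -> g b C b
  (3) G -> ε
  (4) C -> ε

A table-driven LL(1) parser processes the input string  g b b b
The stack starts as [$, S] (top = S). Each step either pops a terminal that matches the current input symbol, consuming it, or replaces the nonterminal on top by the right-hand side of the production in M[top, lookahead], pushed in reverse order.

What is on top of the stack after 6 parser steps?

     Stack        Input      Action
  1  $ S          g b b b $  expand S -> G b
  2  $ b G        g b b b $  expand G -> g b C b
  3  $ b b C b g  g b b b $  match g
  4  $ b b C b    b b b $    match b
  5  $ b b C      b b $      expand C -> ε
  6  $ b b        b b $      match b
Stack after step 6: $ b (top = b).

b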